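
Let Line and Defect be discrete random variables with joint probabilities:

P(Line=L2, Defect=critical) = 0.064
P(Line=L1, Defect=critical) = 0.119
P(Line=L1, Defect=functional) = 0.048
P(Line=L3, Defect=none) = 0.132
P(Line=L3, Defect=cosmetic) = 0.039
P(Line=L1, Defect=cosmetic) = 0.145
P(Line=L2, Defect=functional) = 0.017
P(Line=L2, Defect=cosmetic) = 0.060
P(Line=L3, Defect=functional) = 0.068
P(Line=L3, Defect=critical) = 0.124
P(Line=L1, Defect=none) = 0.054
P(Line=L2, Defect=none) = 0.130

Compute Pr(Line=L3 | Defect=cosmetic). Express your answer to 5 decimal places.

P(Defect=cosmetic) = 0.145 + 0.060 + 0.039 = 0.244.
P(Line=L3 | Defect=cosmetic) = 0.039/0.244 = 0.15984.

0.15984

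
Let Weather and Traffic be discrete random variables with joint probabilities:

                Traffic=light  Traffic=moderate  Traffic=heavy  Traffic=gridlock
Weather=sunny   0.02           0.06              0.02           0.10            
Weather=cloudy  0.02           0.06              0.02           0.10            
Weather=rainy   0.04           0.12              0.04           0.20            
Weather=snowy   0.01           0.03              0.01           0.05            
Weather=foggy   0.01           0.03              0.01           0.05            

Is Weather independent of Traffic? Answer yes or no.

Every cell satisfies P(Weather,Traffic) = P(Weather)·P(Traffic). For instance P(Weather=cloudy) = 0.20, P(Traffic=light) = 0.10, and 0.20×0.10 = 0.02 matches the joint entry. So Weather and Traffic are independent.

yes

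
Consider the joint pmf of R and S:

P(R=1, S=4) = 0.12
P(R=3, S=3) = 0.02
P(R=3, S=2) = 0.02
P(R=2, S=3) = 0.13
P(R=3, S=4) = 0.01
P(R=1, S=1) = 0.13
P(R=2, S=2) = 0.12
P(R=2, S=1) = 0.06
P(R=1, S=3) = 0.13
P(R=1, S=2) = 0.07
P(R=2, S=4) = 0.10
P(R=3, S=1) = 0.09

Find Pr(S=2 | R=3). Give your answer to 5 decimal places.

P(R=3) = 0.09 + 0.02 + 0.02 + 0.01 = 0.14.
P(S=2 | R=3) = 0.02/0.14 = 0.14286.

0.14286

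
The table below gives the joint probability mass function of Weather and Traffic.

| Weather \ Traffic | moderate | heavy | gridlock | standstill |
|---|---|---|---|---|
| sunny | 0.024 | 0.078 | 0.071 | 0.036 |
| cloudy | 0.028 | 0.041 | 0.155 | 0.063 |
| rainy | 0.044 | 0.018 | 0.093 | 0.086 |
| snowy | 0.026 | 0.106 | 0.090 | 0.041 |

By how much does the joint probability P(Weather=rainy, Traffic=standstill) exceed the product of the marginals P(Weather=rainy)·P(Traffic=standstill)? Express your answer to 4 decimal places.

P(Weather=rainy) = 0.044 + 0.018 + 0.093 + 0.086 = 0.241.
P(Traffic=standstill) = 0.036 + 0.063 + 0.086 + 0.041 = 0.226.
P(Weather=rainy, Traffic=standstill) − P(Weather=rainy)P(Traffic=standstill) = 0.086 − 0.241×0.226 = 0.0315.

0.0315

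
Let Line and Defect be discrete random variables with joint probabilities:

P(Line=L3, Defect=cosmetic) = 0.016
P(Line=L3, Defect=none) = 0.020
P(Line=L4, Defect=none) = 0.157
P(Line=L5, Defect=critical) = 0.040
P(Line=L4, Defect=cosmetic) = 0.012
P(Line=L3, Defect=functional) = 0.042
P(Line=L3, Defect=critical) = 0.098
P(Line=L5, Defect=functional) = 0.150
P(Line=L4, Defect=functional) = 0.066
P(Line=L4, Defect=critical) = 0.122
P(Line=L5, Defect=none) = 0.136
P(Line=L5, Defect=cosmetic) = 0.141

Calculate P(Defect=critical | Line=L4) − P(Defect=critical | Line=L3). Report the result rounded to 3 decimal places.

P(Line=L4) = 0.157 + 0.012 + 0.066 + 0.122 = 0.357; P(Defect=critical | Line=L4) = 0.122/0.357 = 0.3417.
P(Line=L3) = 0.020 + 0.016 + 0.042 + 0.098 = 0.176; P(Defect=critical | Line=L3) = 0.098/0.176 = 0.5568.
Difference = -0.215.

-0.215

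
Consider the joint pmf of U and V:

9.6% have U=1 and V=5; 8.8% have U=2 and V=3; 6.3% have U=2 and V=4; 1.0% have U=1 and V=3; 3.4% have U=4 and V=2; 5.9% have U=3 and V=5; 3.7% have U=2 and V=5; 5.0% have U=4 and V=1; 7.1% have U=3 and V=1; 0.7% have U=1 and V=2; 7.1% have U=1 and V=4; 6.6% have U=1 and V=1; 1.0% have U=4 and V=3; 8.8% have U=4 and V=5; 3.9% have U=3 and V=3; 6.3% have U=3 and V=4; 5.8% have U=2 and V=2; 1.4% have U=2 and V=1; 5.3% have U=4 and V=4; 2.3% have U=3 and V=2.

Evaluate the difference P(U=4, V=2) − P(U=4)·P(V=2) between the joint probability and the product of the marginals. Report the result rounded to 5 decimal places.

P(U=4) = 0.050 + 0.034 + 0.010 + 0.053 + 0.088 = 0.235.
P(V=2) = 0.007 + 0.058 + 0.023 + 0.034 = 0.122.
P(U=4, V=2) − P(U=4)P(V=2) = 0.034 − 0.235×0.122 = 0.00533.

0.00533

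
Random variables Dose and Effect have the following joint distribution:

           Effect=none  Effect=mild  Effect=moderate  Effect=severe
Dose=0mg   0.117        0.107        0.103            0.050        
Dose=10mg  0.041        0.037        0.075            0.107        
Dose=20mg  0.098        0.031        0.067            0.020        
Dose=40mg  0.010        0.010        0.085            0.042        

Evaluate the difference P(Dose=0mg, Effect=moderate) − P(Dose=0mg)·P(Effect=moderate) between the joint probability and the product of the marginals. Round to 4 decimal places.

-0.0214

P(Dose=0mg) = 0.117 + 0.107 + 0.103 + 0.050 = 0.377.
P(Effect=moderate) = 0.103 + 0.075 + 0.067 + 0.085 = 0.330.
P(Dose=0mg, Effect=moderate) − P(Dose=0mg)P(Effect=moderate) = 0.103 − 0.377×0.330 = -0.0214.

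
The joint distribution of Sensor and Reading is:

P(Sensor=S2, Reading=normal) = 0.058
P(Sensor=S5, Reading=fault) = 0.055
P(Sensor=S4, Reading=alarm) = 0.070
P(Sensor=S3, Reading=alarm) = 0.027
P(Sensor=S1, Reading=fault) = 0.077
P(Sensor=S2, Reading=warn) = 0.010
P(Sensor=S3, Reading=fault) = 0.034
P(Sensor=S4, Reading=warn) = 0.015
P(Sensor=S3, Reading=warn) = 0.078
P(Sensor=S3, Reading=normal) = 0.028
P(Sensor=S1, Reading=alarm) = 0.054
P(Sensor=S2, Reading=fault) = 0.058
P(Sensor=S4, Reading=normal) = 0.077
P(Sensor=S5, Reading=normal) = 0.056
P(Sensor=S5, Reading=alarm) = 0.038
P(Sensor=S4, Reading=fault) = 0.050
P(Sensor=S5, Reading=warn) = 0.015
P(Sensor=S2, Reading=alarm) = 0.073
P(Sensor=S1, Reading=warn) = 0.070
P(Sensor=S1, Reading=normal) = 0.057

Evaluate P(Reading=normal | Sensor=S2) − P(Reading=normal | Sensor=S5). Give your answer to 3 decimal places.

P(Sensor=S2) = 0.058 + 0.010 + 0.073 + 0.058 = 0.199; P(Reading=normal | Sensor=S2) = 0.058/0.199 = 0.2915.
P(Sensor=S5) = 0.056 + 0.015 + 0.038 + 0.055 = 0.164; P(Reading=normal | Sensor=S5) = 0.056/0.164 = 0.3415.
Difference = -0.050.

-0.050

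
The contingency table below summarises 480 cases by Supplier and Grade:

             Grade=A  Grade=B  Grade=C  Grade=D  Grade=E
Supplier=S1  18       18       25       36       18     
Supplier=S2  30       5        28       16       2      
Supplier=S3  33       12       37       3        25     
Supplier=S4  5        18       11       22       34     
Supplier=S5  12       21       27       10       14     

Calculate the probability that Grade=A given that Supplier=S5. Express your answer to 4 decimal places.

0.1429

Total with Supplier=S5: 12 + 21 + 27 + 10 + 14 = 84.
P(Grade=A | Supplier=S5) = 12/84 = 0.1429.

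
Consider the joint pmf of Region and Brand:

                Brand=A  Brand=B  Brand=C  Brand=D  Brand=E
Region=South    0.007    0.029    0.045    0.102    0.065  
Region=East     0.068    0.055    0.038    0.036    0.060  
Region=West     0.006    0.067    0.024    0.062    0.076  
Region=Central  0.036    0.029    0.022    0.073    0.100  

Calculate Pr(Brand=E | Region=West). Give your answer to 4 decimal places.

P(Region=West) = 0.006 + 0.067 + 0.024 + 0.062 + 0.076 = 0.235.
P(Brand=E | Region=West) = 0.076/0.235 = 0.3234.

0.3234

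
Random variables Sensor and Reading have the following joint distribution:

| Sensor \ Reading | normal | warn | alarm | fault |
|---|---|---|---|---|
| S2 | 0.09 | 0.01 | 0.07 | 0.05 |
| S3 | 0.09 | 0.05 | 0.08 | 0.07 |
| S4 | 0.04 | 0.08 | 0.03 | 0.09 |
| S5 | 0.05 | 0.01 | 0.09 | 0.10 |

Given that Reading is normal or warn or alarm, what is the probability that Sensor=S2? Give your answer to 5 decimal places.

0.24638

P(Reading=normal) = 0.09 + 0.09 + 0.04 + 0.05 = 0.27.
P(Reading=warn) = 0.01 + 0.05 + 0.08 + 0.01 = 0.15.
P(Reading=alarm) = 0.07 + 0.08 + 0.03 + 0.09 = 0.27.
P(Reading ∈ {normal, warn, alarm}) = 0.27 + 0.15 + 0.27 = 0.69; P(Sensor=S2, Reading ∈ {normal, warn, alarm}) = 0.09 + 0.01 + 0.07 = 0.17.
P(Sensor=S2 | Reading ∈ {normal, warn, alarm}) = 0.17/0.69 = 0.24638.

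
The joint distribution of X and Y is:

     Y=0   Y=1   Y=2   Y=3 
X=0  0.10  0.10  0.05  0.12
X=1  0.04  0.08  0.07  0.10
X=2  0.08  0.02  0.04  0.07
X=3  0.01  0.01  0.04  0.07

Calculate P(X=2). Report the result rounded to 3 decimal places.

0.210

P(X=2) = 0.08 + 0.02 + 0.04 + 0.07 = 0.21.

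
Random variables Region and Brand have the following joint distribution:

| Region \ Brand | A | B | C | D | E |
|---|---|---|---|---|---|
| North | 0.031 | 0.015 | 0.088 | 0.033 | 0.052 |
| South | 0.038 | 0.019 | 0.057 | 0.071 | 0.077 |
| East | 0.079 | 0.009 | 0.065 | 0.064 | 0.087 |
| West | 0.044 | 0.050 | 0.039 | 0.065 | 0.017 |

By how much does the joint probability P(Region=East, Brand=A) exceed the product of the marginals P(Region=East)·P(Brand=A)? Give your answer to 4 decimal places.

P(Region=East) = 0.079 + 0.009 + 0.065 + 0.064 + 0.087 = 0.304.
P(Brand=A) = 0.031 + 0.038 + 0.079 + 0.044 = 0.192.
P(Region=East, Brand=A) − P(Region=East)P(Brand=A) = 0.079 − 0.304×0.192 = 0.0206.

0.0206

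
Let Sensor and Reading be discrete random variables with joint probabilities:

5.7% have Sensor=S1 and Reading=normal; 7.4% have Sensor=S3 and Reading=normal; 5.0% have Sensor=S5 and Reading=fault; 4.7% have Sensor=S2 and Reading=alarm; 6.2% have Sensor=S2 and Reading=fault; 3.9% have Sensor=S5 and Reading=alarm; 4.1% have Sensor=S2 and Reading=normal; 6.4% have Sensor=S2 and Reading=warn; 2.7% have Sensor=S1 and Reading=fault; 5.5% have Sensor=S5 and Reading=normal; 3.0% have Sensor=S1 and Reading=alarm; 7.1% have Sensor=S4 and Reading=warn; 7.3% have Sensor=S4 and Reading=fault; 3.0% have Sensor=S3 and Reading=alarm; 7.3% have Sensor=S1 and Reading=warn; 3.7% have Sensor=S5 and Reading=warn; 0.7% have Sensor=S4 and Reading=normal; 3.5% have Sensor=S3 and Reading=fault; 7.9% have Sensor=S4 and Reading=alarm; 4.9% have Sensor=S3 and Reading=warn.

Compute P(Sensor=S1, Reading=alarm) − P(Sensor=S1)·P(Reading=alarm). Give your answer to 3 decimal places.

-0.012

P(Sensor=S1) = 0.057 + 0.073 + 0.030 + 0.027 = 0.187.
P(Reading=alarm) = 0.030 + 0.047 + 0.030 + 0.079 + 0.039 = 0.225.
P(Sensor=S1, Reading=alarm) − P(Sensor=S1)P(Reading=alarm) = 0.030 − 0.187×0.225 = -0.012.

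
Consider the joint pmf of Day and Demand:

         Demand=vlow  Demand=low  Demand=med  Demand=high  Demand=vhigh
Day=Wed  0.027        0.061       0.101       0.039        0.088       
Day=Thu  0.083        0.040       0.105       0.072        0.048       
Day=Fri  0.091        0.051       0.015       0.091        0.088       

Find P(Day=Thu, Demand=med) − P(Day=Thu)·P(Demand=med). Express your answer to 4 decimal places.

0.0281

P(Day=Thu) = 0.083 + 0.040 + 0.105 + 0.072 + 0.048 = 0.348.
P(Demand=med) = 0.101 + 0.105 + 0.015 = 0.221.
P(Day=Thu, Demand=med) − P(Day=Thu)P(Demand=med) = 0.105 − 0.348×0.221 = 0.0281.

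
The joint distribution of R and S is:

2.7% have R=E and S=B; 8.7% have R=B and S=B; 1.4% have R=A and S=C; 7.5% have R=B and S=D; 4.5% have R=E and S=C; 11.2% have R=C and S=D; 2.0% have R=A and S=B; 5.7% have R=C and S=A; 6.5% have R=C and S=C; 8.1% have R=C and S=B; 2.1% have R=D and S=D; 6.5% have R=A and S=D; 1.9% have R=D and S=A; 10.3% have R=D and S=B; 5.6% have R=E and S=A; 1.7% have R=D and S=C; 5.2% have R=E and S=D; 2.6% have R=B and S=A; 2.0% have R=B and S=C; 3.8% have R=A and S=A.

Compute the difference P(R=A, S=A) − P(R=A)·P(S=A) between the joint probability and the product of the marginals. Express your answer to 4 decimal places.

P(R=A) = 0.038 + 0.020 + 0.014 + 0.065 = 0.137.
P(S=A) = 0.038 + 0.026 + 0.057 + 0.019 + 0.056 = 0.196.
P(R=A, S=A) − P(R=A)P(S=A) = 0.038 − 0.137×0.196 = 0.0111.

0.0111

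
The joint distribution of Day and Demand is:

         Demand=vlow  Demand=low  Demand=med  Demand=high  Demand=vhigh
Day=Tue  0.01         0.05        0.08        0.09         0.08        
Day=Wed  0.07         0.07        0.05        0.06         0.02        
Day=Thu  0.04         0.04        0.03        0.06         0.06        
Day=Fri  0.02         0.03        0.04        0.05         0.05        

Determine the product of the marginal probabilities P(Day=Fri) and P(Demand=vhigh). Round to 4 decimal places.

P(Day=Fri) = 0.02 + 0.03 + 0.04 + 0.05 + 0.05 = 0.19.
P(Demand=vhigh) = 0.08 + 0.02 + 0.06 + 0.05 = 0.21.
Product: 0.19 × 0.21 = 0.0399.

0.0399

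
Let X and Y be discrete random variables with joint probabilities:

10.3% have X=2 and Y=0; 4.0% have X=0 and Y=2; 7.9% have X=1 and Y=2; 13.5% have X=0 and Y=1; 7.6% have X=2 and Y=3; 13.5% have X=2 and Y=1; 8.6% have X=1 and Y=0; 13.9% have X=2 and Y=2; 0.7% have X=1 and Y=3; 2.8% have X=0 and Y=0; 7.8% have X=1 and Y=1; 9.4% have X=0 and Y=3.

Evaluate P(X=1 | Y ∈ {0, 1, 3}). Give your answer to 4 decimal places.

0.2305

P(Y=0) = 0.028 + 0.086 + 0.103 = 0.217.
P(Y=1) = 0.135 + 0.078 + 0.135 = 0.348.
P(Y=3) = 0.094 + 0.007 + 0.076 = 0.177.
P(Y ∈ {0, 1, 3}) = 0.217 + 0.348 + 0.177 = 0.742; P(X=1, Y ∈ {0, 1, 3}) = 0.086 + 0.078 + 0.007 = 0.171.
P(X=1 | Y ∈ {0, 1, 3}) = 0.171/0.742 = 0.2305.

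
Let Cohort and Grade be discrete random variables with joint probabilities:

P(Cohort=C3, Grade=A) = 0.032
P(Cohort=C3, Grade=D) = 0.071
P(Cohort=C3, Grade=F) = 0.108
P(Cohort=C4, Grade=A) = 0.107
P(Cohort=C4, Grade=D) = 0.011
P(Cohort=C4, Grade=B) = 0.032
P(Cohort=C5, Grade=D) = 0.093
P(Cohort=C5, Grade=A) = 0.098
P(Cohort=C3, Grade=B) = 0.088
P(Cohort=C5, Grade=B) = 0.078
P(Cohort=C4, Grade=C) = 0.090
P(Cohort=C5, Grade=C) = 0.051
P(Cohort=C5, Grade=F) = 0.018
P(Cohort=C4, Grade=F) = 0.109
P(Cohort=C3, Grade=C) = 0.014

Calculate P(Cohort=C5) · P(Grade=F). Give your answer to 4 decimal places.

P(Cohort=C5) = 0.098 + 0.078 + 0.051 + 0.093 + 0.018 = 0.338.
P(Grade=F) = 0.108 + 0.109 + 0.018 = 0.235.
Product: 0.338 × 0.235 = 0.0794.

0.0794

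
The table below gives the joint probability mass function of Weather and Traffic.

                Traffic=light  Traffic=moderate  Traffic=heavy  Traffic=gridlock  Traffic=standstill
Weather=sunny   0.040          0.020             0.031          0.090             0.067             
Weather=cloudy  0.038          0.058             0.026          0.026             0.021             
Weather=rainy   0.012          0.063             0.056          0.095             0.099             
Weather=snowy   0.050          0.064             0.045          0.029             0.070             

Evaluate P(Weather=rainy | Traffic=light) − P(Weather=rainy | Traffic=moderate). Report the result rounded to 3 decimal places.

-0.222

P(Traffic=light) = 0.040 + 0.038 + 0.012 + 0.050 = 0.140; P(Weather=rainy | Traffic=light) = 0.012/0.140 = 0.0857.
P(Traffic=moderate) = 0.020 + 0.058 + 0.063 + 0.064 = 0.205; P(Weather=rainy | Traffic=moderate) = 0.063/0.205 = 0.3073.
Difference = -0.222.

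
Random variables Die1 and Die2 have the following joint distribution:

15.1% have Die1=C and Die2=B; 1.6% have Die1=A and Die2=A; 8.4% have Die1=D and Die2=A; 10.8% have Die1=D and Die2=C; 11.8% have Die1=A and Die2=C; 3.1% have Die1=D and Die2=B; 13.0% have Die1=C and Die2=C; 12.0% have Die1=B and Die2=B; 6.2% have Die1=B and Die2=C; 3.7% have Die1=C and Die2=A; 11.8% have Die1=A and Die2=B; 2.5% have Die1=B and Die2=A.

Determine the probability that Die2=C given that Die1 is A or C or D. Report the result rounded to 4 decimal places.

P(Die1=A) = 0.016 + 0.118 + 0.118 = 0.252.
P(Die1=C) = 0.037 + 0.151 + 0.130 = 0.318.
P(Die1=D) = 0.084 + 0.031 + 0.108 = 0.223.
P(Die1 ∈ {A, C, D}) = 0.252 + 0.318 + 0.223 = 0.793; P(Die2=C, Die1 ∈ {A, C, D}) = 0.118 + 0.130 + 0.108 = 0.356.
P(Die2=C | Die1 ∈ {A, C, D}) = 0.356/0.793 = 0.4489.

0.4489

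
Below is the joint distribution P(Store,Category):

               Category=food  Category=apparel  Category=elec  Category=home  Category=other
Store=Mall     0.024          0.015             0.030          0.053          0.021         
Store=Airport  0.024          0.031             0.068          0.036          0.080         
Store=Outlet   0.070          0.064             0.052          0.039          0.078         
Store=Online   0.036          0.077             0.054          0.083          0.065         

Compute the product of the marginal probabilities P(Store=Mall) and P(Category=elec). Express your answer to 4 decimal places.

0.0292

P(Store=Mall) = 0.024 + 0.015 + 0.030 + 0.053 + 0.021 = 0.143.
P(Category=elec) = 0.030 + 0.068 + 0.052 + 0.054 = 0.204.
Product: 0.143 × 0.204 = 0.0292.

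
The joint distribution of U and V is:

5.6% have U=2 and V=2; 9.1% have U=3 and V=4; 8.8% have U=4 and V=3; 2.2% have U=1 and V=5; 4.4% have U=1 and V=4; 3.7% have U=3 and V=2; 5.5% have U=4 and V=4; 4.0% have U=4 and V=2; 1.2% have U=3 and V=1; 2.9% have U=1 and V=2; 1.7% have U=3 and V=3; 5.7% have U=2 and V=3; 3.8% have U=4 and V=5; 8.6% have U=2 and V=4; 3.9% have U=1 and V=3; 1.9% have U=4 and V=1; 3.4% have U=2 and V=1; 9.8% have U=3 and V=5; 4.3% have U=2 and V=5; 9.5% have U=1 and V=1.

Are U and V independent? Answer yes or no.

no

P(U=1) = 0.229 and P(V=1) = 0.160, so their product is 0.03664, but P(U=1, V=1) = 0.095. Since these differ, U and V are not independent.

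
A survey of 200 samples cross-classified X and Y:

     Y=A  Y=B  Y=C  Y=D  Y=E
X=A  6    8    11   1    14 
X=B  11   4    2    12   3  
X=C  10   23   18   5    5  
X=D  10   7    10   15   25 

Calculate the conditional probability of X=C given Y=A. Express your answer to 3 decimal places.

0.270

Total with Y=A: 6 + 11 + 10 + 10 = 37.
P(X=C | Y=A) = 10/37 = 0.270.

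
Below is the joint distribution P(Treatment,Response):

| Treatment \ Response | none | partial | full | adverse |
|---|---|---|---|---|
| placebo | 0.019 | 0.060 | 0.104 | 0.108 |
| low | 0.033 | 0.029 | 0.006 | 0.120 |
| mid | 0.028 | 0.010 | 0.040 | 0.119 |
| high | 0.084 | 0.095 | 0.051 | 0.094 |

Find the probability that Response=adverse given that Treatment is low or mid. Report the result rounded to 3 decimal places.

P(Treatment=low) = 0.033 + 0.029 + 0.006 + 0.120 = 0.188.
P(Treatment=mid) = 0.028 + 0.010 + 0.040 + 0.119 = 0.197.
P(Treatment ∈ {low, mid}) = 0.188 + 0.197 = 0.385; P(Response=adverse, Treatment ∈ {low, mid}) = 0.120 + 0.119 = 0.239.
P(Response=adverse | Treatment ∈ {low, mid}) = 0.239/0.385 = 0.621.

0.621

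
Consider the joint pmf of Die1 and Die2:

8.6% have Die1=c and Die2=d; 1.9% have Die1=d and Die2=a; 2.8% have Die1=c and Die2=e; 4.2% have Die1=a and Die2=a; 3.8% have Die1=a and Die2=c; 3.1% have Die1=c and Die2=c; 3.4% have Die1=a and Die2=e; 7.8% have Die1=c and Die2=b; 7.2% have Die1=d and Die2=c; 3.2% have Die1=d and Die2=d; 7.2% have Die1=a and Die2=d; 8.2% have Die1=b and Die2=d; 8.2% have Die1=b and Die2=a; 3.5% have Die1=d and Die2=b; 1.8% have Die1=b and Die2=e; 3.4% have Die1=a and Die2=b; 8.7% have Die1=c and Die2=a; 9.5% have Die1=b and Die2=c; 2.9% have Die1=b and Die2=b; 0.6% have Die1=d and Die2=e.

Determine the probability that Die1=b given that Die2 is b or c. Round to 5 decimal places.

0.30097

P(Die2=b) = 0.034 + 0.029 + 0.078 + 0.035 = 0.176.
P(Die2=c) = 0.038 + 0.095 + 0.031 + 0.072 = 0.236.
P(Die2 ∈ {b, c}) = 0.176 + 0.236 = 0.412; P(Die1=b, Die2 ∈ {b, c}) = 0.029 + 0.095 = 0.124.
P(Die1=b | Die2 ∈ {b, c}) = 0.124/0.412 = 0.30097.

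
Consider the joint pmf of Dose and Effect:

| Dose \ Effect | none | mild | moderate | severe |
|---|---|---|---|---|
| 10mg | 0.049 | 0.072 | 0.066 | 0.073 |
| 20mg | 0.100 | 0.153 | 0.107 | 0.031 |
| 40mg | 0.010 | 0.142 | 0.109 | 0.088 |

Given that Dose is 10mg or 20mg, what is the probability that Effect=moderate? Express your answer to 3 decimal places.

0.266

P(Dose=10mg) = 0.049 + 0.072 + 0.066 + 0.073 = 0.260.
P(Dose=20mg) = 0.100 + 0.153 + 0.107 + 0.031 = 0.391.
P(Dose ∈ {10mg, 20mg}) = 0.260 + 0.391 = 0.651; P(Effect=moderate, Dose ∈ {10mg, 20mg}) = 0.066 + 0.107 = 0.173.
P(Effect=moderate | Dose ∈ {10mg, 20mg}) = 0.173/0.651 = 0.266.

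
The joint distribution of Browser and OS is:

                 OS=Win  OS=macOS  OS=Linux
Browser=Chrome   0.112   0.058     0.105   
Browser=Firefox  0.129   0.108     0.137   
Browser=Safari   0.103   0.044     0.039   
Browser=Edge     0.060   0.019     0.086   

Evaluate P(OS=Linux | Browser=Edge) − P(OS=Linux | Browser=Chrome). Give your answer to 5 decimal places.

P(Browser=Edge) = 0.060 + 0.019 + 0.086 = 0.165; P(OS=Linux | Browser=Edge) = 0.086/0.165 = 0.521212.
P(Browser=Chrome) = 0.112 + 0.058 + 0.105 = 0.275; P(OS=Linux | Browser=Chrome) = 0.105/0.275 = 0.381818.
Difference = 0.13939.

0.13939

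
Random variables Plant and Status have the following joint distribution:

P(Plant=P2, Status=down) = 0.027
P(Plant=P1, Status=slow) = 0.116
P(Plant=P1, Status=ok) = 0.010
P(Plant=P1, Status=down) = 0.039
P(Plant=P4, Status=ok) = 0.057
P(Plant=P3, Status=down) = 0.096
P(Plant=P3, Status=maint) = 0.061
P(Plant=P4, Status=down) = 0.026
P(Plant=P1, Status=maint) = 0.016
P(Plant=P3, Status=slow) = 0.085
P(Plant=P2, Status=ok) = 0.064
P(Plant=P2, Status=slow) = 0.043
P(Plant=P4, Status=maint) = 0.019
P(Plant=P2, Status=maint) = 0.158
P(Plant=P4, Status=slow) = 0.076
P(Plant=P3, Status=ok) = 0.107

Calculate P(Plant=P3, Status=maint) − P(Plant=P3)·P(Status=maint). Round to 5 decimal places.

P(Plant=P3) = 0.107 + 0.085 + 0.096 + 0.061 = 0.349.
P(Status=maint) = 0.016 + 0.158 + 0.061 + 0.019 = 0.254.
P(Plant=P3, Status=maint) − P(Plant=P3)P(Status=maint) = 0.061 − 0.349×0.254 = -0.02765.

-0.02765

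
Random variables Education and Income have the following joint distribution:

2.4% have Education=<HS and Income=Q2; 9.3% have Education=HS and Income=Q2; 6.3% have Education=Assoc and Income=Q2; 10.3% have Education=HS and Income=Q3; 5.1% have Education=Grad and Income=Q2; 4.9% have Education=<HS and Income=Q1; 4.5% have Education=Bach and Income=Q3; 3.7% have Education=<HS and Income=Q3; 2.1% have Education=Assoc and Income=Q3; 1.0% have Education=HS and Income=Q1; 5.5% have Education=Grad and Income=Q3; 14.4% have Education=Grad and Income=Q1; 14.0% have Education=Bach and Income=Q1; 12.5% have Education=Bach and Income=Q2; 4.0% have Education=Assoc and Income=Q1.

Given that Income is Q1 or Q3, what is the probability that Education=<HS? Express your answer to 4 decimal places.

0.1335

P(Income=Q1) = 0.049 + 0.010 + 0.040 + 0.140 + 0.144 = 0.383.
P(Income=Q3) = 0.037 + 0.103 + 0.021 + 0.045 + 0.055 = 0.261.
P(Income ∈ {Q1, Q3}) = 0.383 + 0.261 = 0.644; P(Education=<HS, Income ∈ {Q1, Q3}) = 0.049 + 0.037 = 0.086.
P(Education=<HS | Income ∈ {Q1, Q3}) = 0.086/0.644 = 0.1335.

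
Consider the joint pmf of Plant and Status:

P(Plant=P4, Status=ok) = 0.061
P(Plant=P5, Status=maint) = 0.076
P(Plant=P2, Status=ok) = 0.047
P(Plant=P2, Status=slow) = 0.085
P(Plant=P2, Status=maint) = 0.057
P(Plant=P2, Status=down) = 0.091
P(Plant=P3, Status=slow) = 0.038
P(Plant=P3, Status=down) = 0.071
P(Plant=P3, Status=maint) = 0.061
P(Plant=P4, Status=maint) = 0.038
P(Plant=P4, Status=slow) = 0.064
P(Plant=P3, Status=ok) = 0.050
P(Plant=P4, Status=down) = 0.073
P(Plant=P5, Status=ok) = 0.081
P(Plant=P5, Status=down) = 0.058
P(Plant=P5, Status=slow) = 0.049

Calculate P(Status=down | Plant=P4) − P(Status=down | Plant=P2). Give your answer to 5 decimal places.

-0.01568

P(Plant=P4) = 0.061 + 0.064 + 0.073 + 0.038 = 0.236; P(Status=down | Plant=P4) = 0.073/0.236 = 0.309322.
P(Plant=P2) = 0.047 + 0.085 + 0.091 + 0.057 = 0.280; P(Status=down | Plant=P2) = 0.091/0.280 = 0.325000.
Difference = -0.01568.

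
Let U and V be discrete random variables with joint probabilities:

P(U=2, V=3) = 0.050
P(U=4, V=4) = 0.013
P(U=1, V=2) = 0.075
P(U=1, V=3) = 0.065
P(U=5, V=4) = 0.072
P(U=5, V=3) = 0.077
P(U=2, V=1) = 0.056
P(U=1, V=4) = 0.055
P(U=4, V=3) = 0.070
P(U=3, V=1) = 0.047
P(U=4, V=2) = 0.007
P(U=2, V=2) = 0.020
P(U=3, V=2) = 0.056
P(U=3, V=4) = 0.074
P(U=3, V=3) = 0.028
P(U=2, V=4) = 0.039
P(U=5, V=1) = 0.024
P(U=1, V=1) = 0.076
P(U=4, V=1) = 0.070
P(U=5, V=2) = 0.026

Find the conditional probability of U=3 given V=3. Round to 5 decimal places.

P(V=3) = 0.065 + 0.050 + 0.028 + 0.070 + 0.077 = 0.290.
P(U=3 | V=3) = 0.028/0.290 = 0.09655.

0.09655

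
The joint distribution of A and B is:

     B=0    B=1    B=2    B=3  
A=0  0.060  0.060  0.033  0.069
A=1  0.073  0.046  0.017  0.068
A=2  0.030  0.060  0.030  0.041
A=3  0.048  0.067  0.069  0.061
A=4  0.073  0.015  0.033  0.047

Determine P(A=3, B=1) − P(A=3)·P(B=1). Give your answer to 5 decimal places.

0.00624

P(A=3) = 0.048 + 0.067 + 0.069 + 0.061 = 0.245.
P(B=1) = 0.060 + 0.046 + 0.060 + 0.067 + 0.015 = 0.248.
P(A=3, B=1) − P(A=3)P(B=1) = 0.067 − 0.245×0.248 = 0.00624.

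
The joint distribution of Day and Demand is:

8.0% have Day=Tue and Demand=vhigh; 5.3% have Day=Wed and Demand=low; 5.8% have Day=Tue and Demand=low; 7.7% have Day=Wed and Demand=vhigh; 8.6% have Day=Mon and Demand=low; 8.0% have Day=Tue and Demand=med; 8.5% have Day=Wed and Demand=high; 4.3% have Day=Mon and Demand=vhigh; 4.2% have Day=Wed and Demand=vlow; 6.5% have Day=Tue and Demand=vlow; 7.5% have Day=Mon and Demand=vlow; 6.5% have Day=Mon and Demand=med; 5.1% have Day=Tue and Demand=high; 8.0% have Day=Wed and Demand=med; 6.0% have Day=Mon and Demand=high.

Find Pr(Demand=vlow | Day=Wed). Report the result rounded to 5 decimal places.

P(Day=Wed) = 0.042 + 0.053 + 0.080 + 0.085 + 0.077 = 0.337.
P(Demand=vlow | Day=Wed) = 0.042/0.337 = 0.12463.

0.12463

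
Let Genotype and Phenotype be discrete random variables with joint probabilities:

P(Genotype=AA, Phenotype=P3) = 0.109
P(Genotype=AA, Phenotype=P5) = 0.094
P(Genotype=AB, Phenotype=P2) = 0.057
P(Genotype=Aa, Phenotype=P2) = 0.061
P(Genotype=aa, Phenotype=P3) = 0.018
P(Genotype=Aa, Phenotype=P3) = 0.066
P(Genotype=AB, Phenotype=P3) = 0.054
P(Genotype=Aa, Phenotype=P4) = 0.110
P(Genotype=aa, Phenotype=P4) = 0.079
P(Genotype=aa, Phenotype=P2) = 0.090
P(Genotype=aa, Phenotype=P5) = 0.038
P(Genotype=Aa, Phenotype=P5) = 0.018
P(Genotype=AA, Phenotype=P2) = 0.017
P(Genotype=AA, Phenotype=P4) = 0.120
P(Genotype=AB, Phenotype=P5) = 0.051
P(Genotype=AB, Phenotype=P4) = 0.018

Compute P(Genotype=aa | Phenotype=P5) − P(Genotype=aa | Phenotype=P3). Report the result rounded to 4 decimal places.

P(Phenotype=P5) = 0.094 + 0.018 + 0.038 + 0.051 = 0.201; P(Genotype=aa | Phenotype=P5) = 0.038/0.201 = 0.18905.
P(Phenotype=P3) = 0.109 + 0.066 + 0.018 + 0.054 = 0.247; P(Genotype=aa | Phenotype=P3) = 0.018/0.247 = 0.07287.
Difference = 0.1162.

0.1162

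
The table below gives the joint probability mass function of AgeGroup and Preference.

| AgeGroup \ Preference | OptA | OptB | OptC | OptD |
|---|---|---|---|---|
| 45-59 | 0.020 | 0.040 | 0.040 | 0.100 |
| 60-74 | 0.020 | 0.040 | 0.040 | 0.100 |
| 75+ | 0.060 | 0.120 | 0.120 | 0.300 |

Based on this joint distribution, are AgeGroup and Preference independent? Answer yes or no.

yes

Every cell satisfies P(AgeGroup,Preference) = P(AgeGroup)·P(Preference). For instance P(AgeGroup=60-74) = 0.200, P(Preference=OptC) = 0.200, and 0.200×0.200 = 0.040 matches the joint entry. So AgeGroup and Preference are independent.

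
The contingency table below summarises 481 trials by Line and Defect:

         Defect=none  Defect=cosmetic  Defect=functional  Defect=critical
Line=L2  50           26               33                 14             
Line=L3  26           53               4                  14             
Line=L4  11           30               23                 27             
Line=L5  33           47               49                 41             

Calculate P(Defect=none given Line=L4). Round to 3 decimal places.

0.121

Total with Line=L4: 11 + 30 + 23 + 27 = 91.
P(Defect=none | Line=L4) = 11/91 = 0.121.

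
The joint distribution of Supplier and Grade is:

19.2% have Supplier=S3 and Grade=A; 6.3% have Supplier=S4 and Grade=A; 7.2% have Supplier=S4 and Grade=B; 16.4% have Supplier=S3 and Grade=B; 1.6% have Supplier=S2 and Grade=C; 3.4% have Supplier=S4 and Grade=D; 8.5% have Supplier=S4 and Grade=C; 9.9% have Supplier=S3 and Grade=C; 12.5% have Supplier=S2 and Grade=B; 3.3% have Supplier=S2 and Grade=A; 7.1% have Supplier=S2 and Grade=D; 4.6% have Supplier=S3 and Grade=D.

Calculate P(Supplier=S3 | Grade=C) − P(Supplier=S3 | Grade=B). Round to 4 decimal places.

0.0407

P(Grade=C) = 0.016 + 0.099 + 0.085 = 0.200; P(Supplier=S3 | Grade=C) = 0.099/0.200 = 0.49500.
P(Grade=B) = 0.125 + 0.164 + 0.072 = 0.361; P(Supplier=S3 | Grade=B) = 0.164/0.361 = 0.45429.
Difference = 0.0407.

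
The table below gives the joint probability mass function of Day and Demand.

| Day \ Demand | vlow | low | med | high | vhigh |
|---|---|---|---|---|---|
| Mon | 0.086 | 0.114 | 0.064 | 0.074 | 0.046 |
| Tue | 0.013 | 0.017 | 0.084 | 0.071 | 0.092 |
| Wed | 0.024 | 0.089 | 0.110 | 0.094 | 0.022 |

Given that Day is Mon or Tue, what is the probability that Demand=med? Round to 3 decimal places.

0.224

P(Day=Mon) = 0.086 + 0.114 + 0.064 + 0.074 + 0.046 = 0.384.
P(Day=Tue) = 0.013 + 0.017 + 0.084 + 0.071 + 0.092 = 0.277.
P(Day ∈ {Mon, Tue}) = 0.384 + 0.277 = 0.661; P(Demand=med, Day ∈ {Mon, Tue}) = 0.064 + 0.084 = 0.148.
P(Demand=med | Day ∈ {Mon, Tue}) = 0.148/0.661 = 0.224.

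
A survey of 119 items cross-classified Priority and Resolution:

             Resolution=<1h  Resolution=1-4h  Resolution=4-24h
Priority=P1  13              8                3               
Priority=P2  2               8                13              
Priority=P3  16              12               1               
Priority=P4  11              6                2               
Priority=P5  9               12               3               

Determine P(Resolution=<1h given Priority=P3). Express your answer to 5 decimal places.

0.55172

Total with Priority=P3: 16 + 12 + 1 = 29.
P(Resolution=<1h | Priority=P3) = 16/29 = 0.55172.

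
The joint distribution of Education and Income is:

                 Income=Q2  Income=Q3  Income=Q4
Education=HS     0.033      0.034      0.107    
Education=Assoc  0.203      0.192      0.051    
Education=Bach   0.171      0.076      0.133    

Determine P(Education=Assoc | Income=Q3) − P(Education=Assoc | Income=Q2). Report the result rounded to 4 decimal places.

P(Income=Q3) = 0.034 + 0.192 + 0.076 = 0.302; P(Education=Assoc | Income=Q3) = 0.192/0.302 = 0.63576.
P(Income=Q2) = 0.033 + 0.203 + 0.171 = 0.407; P(Education=Assoc | Income=Q2) = 0.203/0.407 = 0.49877.
Difference = 0.1370.

0.1370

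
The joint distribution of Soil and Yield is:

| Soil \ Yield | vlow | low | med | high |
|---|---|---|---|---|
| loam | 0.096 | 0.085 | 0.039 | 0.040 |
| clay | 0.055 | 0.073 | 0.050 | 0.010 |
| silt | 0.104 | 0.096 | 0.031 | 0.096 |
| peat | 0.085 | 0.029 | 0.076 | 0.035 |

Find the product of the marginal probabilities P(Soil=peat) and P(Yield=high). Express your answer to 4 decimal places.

P(Soil=peat) = 0.085 + 0.029 + 0.076 + 0.035 = 0.225.
P(Yield=high) = 0.040 + 0.010 + 0.096 + 0.035 = 0.181.
Product: 0.225 × 0.181 = 0.0407.

0.0407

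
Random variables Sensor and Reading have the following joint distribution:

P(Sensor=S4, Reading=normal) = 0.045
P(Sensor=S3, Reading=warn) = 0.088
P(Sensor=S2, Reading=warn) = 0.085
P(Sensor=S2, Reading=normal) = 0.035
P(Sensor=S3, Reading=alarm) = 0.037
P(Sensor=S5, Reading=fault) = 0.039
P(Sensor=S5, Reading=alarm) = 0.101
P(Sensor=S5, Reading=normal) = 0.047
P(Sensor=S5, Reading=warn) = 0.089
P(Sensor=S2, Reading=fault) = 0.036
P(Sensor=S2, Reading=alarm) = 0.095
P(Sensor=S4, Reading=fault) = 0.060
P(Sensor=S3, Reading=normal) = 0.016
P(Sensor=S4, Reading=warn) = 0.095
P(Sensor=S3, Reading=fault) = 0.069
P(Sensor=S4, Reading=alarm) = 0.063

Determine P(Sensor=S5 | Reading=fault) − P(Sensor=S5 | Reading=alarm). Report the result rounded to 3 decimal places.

-0.150

P(Reading=fault) = 0.036 + 0.069 + 0.060 + 0.039 = 0.204; P(Sensor=S5 | Reading=fault) = 0.039/0.204 = 0.1912.
P(Reading=alarm) = 0.095 + 0.037 + 0.063 + 0.101 = 0.296; P(Sensor=S5 | Reading=alarm) = 0.101/0.296 = 0.3412.
Difference = -0.150.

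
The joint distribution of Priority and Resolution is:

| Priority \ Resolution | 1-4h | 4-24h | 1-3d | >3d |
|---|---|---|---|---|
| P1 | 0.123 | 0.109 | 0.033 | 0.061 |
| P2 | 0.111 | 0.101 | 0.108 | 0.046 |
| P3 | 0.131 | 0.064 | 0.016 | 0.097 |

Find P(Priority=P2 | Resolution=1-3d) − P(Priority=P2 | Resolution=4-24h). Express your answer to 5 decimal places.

P(Resolution=1-3d) = 0.033 + 0.108 + 0.016 = 0.157; P(Priority=P2 | Resolution=1-3d) = 0.108/0.157 = 0.687898.
P(Resolution=4-24h) = 0.109 + 0.101 + 0.064 = 0.274; P(Priority=P2 | Resolution=4-24h) = 0.101/0.274 = 0.368613.
Difference = 0.31928.

0.31928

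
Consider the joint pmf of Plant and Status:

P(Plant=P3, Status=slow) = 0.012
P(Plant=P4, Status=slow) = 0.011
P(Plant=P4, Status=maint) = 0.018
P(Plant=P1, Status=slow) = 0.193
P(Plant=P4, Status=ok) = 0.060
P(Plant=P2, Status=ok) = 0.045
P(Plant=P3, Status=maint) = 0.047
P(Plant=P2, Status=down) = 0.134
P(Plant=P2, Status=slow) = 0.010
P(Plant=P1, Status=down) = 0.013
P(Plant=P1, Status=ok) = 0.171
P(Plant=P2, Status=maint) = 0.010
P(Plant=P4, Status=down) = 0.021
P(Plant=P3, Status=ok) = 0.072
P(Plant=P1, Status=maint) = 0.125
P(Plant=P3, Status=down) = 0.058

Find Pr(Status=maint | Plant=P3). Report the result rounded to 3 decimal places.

0.249

P(Plant=P3) = 0.072 + 0.012 + 0.058 + 0.047 = 0.189.
P(Status=maint | Plant=P3) = 0.047/0.189 = 0.249.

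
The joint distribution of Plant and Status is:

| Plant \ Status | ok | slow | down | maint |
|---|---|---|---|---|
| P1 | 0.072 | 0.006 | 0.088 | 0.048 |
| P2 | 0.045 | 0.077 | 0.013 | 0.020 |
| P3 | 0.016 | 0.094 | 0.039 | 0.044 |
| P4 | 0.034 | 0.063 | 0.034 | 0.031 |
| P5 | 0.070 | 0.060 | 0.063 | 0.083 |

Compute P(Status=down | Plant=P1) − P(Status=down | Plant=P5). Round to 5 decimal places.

0.18295

P(Plant=P1) = 0.072 + 0.006 + 0.088 + 0.048 = 0.214; P(Status=down | Plant=P1) = 0.088/0.214 = 0.411215.
P(Plant=P5) = 0.070 + 0.060 + 0.063 + 0.083 = 0.276; P(Status=down | Plant=P5) = 0.063/0.276 = 0.228261.
Difference = 0.18295.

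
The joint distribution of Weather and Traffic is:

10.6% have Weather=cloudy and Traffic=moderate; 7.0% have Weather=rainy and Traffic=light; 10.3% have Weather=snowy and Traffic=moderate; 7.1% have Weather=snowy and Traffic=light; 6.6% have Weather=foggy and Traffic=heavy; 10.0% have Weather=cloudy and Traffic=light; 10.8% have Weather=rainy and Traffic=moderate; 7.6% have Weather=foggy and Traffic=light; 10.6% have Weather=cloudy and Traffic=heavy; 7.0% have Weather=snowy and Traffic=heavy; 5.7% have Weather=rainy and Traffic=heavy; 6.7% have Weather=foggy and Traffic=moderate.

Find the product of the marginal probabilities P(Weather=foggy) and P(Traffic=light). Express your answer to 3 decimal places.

0.066

P(Weather=foggy) = 0.076 + 0.067 + 0.066 = 0.209.
P(Traffic=light) = 0.100 + 0.070 + 0.071 + 0.076 = 0.317.
Product: 0.209 × 0.317 = 0.066.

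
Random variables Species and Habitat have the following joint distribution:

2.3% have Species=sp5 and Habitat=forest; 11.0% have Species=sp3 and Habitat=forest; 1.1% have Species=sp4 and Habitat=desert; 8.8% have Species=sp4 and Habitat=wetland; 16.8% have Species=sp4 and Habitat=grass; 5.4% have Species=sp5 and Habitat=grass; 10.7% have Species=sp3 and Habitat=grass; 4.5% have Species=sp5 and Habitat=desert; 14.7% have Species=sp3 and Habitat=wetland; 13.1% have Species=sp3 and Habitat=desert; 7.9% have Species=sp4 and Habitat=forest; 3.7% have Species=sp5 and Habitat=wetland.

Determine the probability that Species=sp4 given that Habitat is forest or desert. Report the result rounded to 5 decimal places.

P(Habitat=forest) = 0.110 + 0.079 + 0.023 = 0.212.
P(Habitat=desert) = 0.131 + 0.011 + 0.045 = 0.187.
P(Habitat ∈ {forest, desert}) = 0.212 + 0.187 = 0.399; P(Species=sp4, Habitat ∈ {forest, desert}) = 0.079 + 0.011 = 0.090.
P(Species=sp4 | Habitat ∈ {forest, desert}) = 0.090/0.399 = 0.22556.

0.22556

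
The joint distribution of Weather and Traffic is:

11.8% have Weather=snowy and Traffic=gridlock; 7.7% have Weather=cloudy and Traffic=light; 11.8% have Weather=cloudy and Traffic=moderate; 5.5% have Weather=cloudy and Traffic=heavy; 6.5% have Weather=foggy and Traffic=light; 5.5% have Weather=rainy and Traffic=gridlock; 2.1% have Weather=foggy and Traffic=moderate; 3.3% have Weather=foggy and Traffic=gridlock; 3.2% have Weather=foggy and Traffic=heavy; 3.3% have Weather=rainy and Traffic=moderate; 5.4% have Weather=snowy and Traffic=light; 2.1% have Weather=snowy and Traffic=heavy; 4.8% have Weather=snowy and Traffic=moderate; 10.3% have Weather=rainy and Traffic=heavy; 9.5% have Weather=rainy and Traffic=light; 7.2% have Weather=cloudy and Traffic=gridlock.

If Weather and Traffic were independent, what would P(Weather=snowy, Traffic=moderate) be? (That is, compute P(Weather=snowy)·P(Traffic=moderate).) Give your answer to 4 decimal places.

P(Weather=snowy) = 0.054 + 0.048 + 0.021 + 0.118 = 0.241.
P(Traffic=moderate) = 0.118 + 0.033 + 0.048 + 0.021 = 0.220.
Product: 0.241 × 0.220 = 0.0530.

0.0530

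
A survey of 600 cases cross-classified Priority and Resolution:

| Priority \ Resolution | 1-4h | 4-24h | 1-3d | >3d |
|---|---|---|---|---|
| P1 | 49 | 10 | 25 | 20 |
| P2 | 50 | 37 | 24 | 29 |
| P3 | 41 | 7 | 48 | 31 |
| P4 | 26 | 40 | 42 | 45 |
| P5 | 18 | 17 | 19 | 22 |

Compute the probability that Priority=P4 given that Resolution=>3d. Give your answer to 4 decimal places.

Total with Resolution=>3d: 20 + 29 + 31 + 45 + 22 = 147.
P(Priority=P4 | Resolution=>3d) = 45/147 = 0.3061.

0.3061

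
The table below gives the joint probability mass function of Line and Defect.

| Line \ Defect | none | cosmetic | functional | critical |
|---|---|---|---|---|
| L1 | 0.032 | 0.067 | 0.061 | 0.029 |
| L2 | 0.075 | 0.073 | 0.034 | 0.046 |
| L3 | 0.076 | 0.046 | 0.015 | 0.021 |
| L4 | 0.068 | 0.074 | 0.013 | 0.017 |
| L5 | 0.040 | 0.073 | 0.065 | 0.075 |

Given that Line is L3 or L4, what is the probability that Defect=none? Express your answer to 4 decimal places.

0.4364

P(Line=L3) = 0.076 + 0.046 + 0.015 + 0.021 = 0.158.
P(Line=L4) = 0.068 + 0.074 + 0.013 + 0.017 = 0.172.
P(Line ∈ {L3, L4}) = 0.158 + 0.172 = 0.330; P(Defect=none, Line ∈ {L3, L4}) = 0.076 + 0.068 = 0.144.
P(Defect=none | Line ∈ {L3, L4}) = 0.144/0.330 = 0.4364.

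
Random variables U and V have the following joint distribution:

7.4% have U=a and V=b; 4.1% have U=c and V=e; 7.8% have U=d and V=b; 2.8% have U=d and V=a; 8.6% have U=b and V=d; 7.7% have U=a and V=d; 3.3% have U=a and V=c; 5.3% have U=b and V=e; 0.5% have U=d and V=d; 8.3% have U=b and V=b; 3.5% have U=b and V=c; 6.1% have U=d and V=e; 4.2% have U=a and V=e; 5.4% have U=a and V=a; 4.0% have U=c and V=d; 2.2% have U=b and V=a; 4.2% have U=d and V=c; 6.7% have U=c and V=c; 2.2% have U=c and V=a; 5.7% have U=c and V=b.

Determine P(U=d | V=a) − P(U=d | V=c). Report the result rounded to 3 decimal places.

P(V=a) = 0.054 + 0.022 + 0.022 + 0.028 = 0.126; P(U=d | V=a) = 0.028/0.126 = 0.2222.
P(V=c) = 0.033 + 0.035 + 0.067 + 0.042 = 0.177; P(U=d | V=c) = 0.042/0.177 = 0.2373.
Difference = -0.015.

-0.015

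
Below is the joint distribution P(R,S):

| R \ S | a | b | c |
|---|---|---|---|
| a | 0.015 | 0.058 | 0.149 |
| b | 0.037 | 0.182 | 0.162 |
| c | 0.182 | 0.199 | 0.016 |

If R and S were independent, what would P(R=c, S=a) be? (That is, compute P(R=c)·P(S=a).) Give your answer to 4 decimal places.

0.0929

P(R=c) = 0.182 + 0.199 + 0.016 = 0.397.
P(S=a) = 0.015 + 0.037 + 0.182 = 0.234.
Product: 0.397 × 0.234 = 0.0929.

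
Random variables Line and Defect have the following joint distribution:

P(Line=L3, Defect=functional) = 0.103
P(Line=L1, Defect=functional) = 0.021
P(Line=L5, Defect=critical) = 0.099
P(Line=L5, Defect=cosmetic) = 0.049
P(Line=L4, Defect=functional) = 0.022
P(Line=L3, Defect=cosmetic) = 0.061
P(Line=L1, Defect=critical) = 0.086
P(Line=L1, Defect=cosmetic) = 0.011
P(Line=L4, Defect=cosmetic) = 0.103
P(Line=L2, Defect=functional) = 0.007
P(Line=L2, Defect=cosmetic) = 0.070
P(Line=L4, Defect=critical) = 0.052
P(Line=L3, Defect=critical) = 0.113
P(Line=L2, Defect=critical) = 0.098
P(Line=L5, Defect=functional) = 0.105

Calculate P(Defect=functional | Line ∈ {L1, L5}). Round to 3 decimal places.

0.340

P(Line=L1) = 0.011 + 0.021 + 0.086 = 0.118.
P(Line=L5) = 0.049 + 0.105 + 0.099 = 0.253.
P(Line ∈ {L1, L5}) = 0.118 + 0.253 = 0.371; P(Defect=functional, Line ∈ {L1, L5}) = 0.021 + 0.105 = 0.126.
P(Defect=functional | Line ∈ {L1, L5}) = 0.126/0.371 = 0.340.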